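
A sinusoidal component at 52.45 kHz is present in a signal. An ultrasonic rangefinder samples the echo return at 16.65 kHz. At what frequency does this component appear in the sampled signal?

2.5 kHz

52.45 kHz mod fs = 2.5 kHz.
2.5 kHz ≤ fs/2 = 8.325 kHz, appears at 2.5 kHz.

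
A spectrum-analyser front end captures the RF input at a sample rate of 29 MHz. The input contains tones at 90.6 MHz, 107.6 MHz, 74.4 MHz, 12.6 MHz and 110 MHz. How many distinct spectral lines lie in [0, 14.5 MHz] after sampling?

4

fs/2 = 14.5 MHz.
90.6 MHz mod fs = 3.6 MHz.
3.6 MHz ≤ fs/2 = 14.5 MHz, appears at 3.6 MHz.
107.6 MHz mod fs = 20.6 MHz.
20.6 MHz > fs/2 = 14.5 MHz, folds to fs − 20.6 MHz = 8.4 MHz.
74.4 MHz mod fs = 16.4 MHz.
16.4 MHz > fs/2 = 14.5 MHz, folds to fs − 16.4 MHz = 12.6 MHz.
12.6 MHz ≤ fs/2 = 14.5 MHz, passes unchanged.
110 MHz mod fs = 23 MHz.
23 MHz > fs/2 = 14.5 MHz, folds to fs − 23 MHz = 6 MHz.
Distinct values: {3.6 MHz, 6 MHz, 8.4 MHz, 12.6 MHz} → 4.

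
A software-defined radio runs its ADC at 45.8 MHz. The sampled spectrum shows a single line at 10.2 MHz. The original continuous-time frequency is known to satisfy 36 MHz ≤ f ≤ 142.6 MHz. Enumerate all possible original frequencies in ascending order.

56 MHz, 81.4 MHz, 101.8 MHz, 127.2 MHz

Frequencies that alias to 10.2 MHz are k·fs ± 10.2 MHz for integer k ≥ 0.
k=0: 10.2 MHz.
k=1: 35.6 MHz, 56 MHz.
k=2: 81.4 MHz, 101.8 MHz.
k=3: 127.2 MHz, 147.6 MHz.
k=4: 173 MHz, 193.4 MHz.
Within [36 MHz, 142.6 MHz]: 56 MHz, 81.4 MHz, 101.8 MHz, 127.2 MHz.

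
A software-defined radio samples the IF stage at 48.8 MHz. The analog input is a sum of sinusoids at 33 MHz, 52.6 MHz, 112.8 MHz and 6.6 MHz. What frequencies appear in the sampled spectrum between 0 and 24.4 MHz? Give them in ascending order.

fs/2 = 24.4 MHz.
33 MHz > fs/2 = 24.4 MHz, folds to fs − 33 MHz = 15.8 MHz.
52.6 MHz mod fs = 3.8 MHz.
3.8 MHz ≤ fs/2 = 24.4 MHz, appears at 3.8 MHz.
112.8 MHz mod fs = 15.2 MHz.
15.2 MHz ≤ fs/2 = 24.4 MHz, appears at 15.2 MHz.
6.6 MHz ≤ fs/2 = 24.4 MHz, passes unchanged.
Distinct values: {3.8 MHz, 6.6 MHz, 15.2 MHz, 15.8 MHz}.

3.8 MHz, 6.6 MHz, 15.2 MHz, 15.8 MHz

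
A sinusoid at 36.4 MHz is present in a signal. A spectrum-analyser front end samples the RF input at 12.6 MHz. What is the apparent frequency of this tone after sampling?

36.4 MHz mod fs = 11.2 MHz.
11.2 MHz > fs/2 = 6.3 MHz, folds to fs − 11.2 MHz = 1.4 MHz.

1.4 MHz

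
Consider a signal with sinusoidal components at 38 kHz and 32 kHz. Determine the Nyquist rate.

76 kHz

Highest-frequency component: 38 kHz.
Nyquist rate = 2 × 38 kHz = 76 kHz.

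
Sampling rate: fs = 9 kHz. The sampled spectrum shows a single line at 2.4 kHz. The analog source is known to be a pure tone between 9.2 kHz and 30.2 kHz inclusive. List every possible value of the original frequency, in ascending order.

11.4 kHz, 15.6 kHz, 20.4 kHz, 24.6 kHz, 29.4 kHz

Frequencies that alias to 2.4 kHz are k·fs ± 2.4 kHz for integer k ≥ 0.
k=0: 2.4 kHz.
k=1: 6.6 kHz, 11.4 kHz.
k=2: 15.6 kHz, 20.4 kHz.
k=3: 24.6 kHz, 29.4 kHz.
k=4: 33.6 kHz, 38.4 kHz.
Within [9.2 kHz, 30.2 kHz]: 11.4 kHz, 15.6 kHz, 20.4 kHz, 24.6 kHz, 29.4 kHz.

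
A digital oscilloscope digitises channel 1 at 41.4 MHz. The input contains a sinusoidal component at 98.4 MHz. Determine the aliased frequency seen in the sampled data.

98.4 MHz mod fs = 15.6 MHz.
15.6 MHz ≤ fs/2 = 20.7 MHz, appears at 15.6 MHz.

15.6 MHz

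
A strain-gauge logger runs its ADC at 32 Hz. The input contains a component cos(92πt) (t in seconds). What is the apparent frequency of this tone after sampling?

ω = 92π rad/s → f = ω/(2π) = 46 Hz.
46 Hz mod fs = 14 Hz.
14 Hz ≤ fs/2 = 16 Hz, appears at 14 Hz.

14 Hz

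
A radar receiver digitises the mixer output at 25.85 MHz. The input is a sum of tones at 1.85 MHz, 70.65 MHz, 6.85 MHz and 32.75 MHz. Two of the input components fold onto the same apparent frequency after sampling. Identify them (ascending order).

32.75 MHz, 70.65 MHz

fs/2 = 12.925 MHz.
1.85 MHz ≤ fs/2 = 12.925 MHz, passes unchanged.
70.65 MHz mod fs = 18.95 MHz.
18.95 MHz > fs/2 = 12.925 MHz, folds to fs − 18.95 MHz = 6.9 MHz.
6.85 MHz ≤ fs/2 = 12.925 MHz, passes unchanged.
32.75 MHz mod fs = 6.9 MHz.
6.9 MHz ≤ fs/2 = 12.925 MHz, appears at 6.9 MHz.
32.75 MHz and 70.65 MHz both map to 6.9 MHz.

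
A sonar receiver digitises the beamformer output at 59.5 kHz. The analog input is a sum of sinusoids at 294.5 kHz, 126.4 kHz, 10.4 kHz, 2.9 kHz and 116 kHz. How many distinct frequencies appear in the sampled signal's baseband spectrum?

4

fs/2 = 29.75 kHz.
294.5 kHz mod fs = 56.5 kHz.
56.5 kHz > fs/2 = 29.75 kHz, folds to fs − 56.5 kHz = 3 kHz.
126.4 kHz mod fs = 7.4 kHz.
7.4 kHz ≤ fs/2 = 29.75 kHz, appears at 7.4 kHz.
10.4 kHz ≤ fs/2 = 29.75 kHz, passes unchanged.
2.9 kHz ≤ fs/2 = 29.75 kHz, passes unchanged.
116 kHz mod fs = 56.5 kHz.
56.5 kHz > fs/2 = 29.75 kHz, folds to fs − 56.5 kHz = 3 kHz.
Distinct values: {2.9 kHz, 3 kHz, 7.4 kHz, 10.4 kHz} → 4.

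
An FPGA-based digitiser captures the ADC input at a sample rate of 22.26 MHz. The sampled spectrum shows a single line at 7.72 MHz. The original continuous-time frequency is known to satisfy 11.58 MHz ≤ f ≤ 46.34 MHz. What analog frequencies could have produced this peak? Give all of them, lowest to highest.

Frequencies that alias to 7.72 MHz are k·fs ± 7.72 MHz for integer k ≥ 0.
k=0: 7.72 MHz.
k=1: 14.54 MHz, 29.98 MHz.
k=2: 36.8 MHz, 52.24 MHz.
k=3: 59.06 MHz, 74.5 MHz.
Within [11.58 MHz, 46.34 MHz]: 14.54 MHz, 29.98 MHz, 36.8 MHz.

14.54 MHz, 29.98 MHz, 36.8 MHz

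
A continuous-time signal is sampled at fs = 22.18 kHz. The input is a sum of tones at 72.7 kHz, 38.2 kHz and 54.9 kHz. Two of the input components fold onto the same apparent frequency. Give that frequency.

fs/2 = 11.09 kHz.
72.7 kHz mod fs = 6.16 kHz.
6.16 kHz ≤ fs/2 = 11.09 kHz, appears at 6.16 kHz.
38.2 kHz mod fs = 16.02 kHz.
16.02 kHz > fs/2 = 11.09 kHz, folds to fs − 16.02 kHz = 6.16 kHz.
54.9 kHz mod fs = 10.54 kHz.
10.54 kHz ≤ fs/2 = 11.09 kHz, appears at 10.54 kHz.
38.2 kHz and 72.7 kHz both map to 6.16 kHz.

6.16 kHz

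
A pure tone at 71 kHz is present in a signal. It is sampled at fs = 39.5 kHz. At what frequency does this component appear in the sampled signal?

71 kHz mod fs = 31.5 kHz.
31.5 kHz > fs/2 = 19.75 kHz, folds to fs − 31.5 kHz = 8 kHz.

8 kHz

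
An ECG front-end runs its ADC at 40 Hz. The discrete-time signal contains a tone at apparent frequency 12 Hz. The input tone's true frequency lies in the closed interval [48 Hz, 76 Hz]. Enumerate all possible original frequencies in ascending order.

Frequencies that alias to 12 Hz are k·fs ± 12 Hz for integer k ≥ 0.
k=0: 12 Hz.
k=1: 28 Hz, 52 Hz.
k=2: 68 Hz, 92 Hz.
k=3: 108 Hz, 132 Hz.
Within [48 Hz, 76 Hz]: 52 Hz, 68 Hz.

52 Hz, 68 Hz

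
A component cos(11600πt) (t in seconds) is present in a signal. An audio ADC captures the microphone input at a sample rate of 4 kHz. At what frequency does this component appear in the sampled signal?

ω = 11600π rad/s → f = ω/(2π) = 5800 Hz = 5.8 kHz.
5.8 kHz mod fs = 1.8 kHz.
1.8 kHz ≤ fs/2 = 2 kHz, appears at 1.8 kHz.

1.8 kHz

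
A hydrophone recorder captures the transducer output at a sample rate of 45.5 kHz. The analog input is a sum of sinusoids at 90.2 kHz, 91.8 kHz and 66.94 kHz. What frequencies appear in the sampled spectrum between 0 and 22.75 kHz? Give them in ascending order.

fs/2 = 22.75 kHz.
90.2 kHz mod fs = 44.7 kHz.
44.7 kHz > fs/2 = 22.75 kHz, folds to fs − 44.7 kHz = 0.8 kHz.
91.8 kHz mod fs = 0.8 kHz.
0.8 kHz ≤ fs/2 = 22.75 kHz, appears at 0.8 kHz.
66.94 kHz mod fs = 21.44 kHz.
21.44 kHz ≤ fs/2 = 22.75 kHz, appears at 21.44 kHz.
Distinct values: {0.8 kHz, 21.44 kHz}.

0.8 kHz, 21.44 kHz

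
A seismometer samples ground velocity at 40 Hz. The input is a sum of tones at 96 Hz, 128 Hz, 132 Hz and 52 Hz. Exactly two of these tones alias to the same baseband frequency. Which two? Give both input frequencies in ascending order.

52 Hz, 132 Hz

fs/2 = 20 Hz.
96 Hz mod fs = 16 Hz.
16 Hz ≤ fs/2 = 20 Hz, appears at 16 Hz.
128 Hz mod fs = 8 Hz.
8 Hz ≤ fs/2 = 20 Hz, appears at 8 Hz.
132 Hz mod fs = 12 Hz.
12 Hz ≤ fs/2 = 20 Hz, appears at 12 Hz.
52 Hz mod fs = 12 Hz.
12 Hz ≤ fs/2 = 20 Hz, appears at 12 Hz.
52 Hz and 132 Hz both map to 12 Hz.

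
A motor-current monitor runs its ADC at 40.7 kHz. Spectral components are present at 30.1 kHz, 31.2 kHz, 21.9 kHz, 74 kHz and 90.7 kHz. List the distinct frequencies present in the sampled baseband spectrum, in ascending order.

7.4 kHz, 9.3 kHz, 9.5 kHz, 10.6 kHz, 18.8 kHz

fs/2 = 20.35 kHz.
30.1 kHz > fs/2 = 20.35 kHz, folds to fs − 30.1 kHz = 10.6 kHz.
31.2 kHz > fs/2 = 20.35 kHz, folds to fs − 31.2 kHz = 9.5 kHz.
21.9 kHz > fs/2 = 20.35 kHz, folds to fs − 21.9 kHz = 18.8 kHz.
74 kHz mod fs = 33.3 kHz.
33.3 kHz > fs/2 = 20.35 kHz, folds to fs − 33.3 kHz = 7.4 kHz.
90.7 kHz mod fs = 9.3 kHz.
9.3 kHz ≤ fs/2 = 20.35 kHz, appears at 9.3 kHz.
Distinct values: {7.4 kHz, 9.3 kHz, 9.5 kHz, 10.6 kHz, 18.8 kHz}.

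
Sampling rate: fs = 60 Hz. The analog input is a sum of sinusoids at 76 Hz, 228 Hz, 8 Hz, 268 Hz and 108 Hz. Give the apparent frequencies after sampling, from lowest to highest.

fs/2 = 30 Hz.
76 Hz mod fs = 16 Hz.
16 Hz ≤ fs/2 = 30 Hz, appears at 16 Hz.
228 Hz mod fs = 48 Hz.
48 Hz > fs/2 = 30 Hz, folds to fs − 48 Hz = 12 Hz.
8 Hz ≤ fs/2 = 30 Hz, passes unchanged.
268 Hz mod fs = 28 Hz.
28 Hz ≤ fs/2 = 30 Hz, appears at 28 Hz.
108 Hz mod fs = 48 Hz.
48 Hz > fs/2 = 30 Hz, folds to fs − 48 Hz = 12 Hz.
Distinct values: {8 Hz, 12 Hz, 16 Hz, 28 Hz}.

8 Hz, 12 Hz, 16 Hz, 28 Hz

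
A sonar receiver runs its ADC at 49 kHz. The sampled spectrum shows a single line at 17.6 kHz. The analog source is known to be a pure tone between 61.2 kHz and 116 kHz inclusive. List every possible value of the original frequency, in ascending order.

Frequencies that alias to 17.6 kHz are k·fs ± 17.6 kHz for integer k ≥ 0.
k=0: 17.6 kHz.
k=1: 31.4 kHz, 66.6 kHz.
k=2: 80.4 kHz, 115.6 kHz.
k=3: 129.4 kHz, 164.6 kHz.
Within [61.2 kHz, 116 kHz]: 66.6 kHz, 80.4 kHz, 115.6 kHz.

66.6 kHz, 80.4 kHz, 115.6 kHz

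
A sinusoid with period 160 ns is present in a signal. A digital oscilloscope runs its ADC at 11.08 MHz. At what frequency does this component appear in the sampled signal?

T = 160 ns → f = 1/T = 6.25 MHz.
6.25 MHz > fs/2 = 5.54 MHz, folds to fs − 6.25 MHz = 4.83 MHz.

4.83 MHz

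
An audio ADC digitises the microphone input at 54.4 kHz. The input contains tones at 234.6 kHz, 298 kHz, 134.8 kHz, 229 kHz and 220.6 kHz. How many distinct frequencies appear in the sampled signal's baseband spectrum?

fs/2 = 27.2 kHz.
234.6 kHz mod fs = 17 kHz.
17 kHz ≤ fs/2 = 27.2 kHz, appears at 17 kHz.
298 kHz mod fs = 26 kHz.
26 kHz ≤ fs/2 = 27.2 kHz, appears at 26 kHz.
134.8 kHz mod fs = 26 kHz.
26 kHz ≤ fs/2 = 27.2 kHz, appears at 26 kHz.
229 kHz mod fs = 11.4 kHz.
11.4 kHz ≤ fs/2 = 27.2 kHz, appears at 11.4 kHz.
220.6 kHz mod fs = 3 kHz.
3 kHz ≤ fs/2 = 27.2 kHz, appears at 3 kHz.
Distinct values: {3 kHz, 11.4 kHz, 17 kHz, 26 kHz} → 4.

4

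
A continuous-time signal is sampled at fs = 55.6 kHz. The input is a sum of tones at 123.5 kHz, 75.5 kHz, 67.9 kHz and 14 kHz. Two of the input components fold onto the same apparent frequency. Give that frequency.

fs/2 = 27.8 kHz.
123.5 kHz mod fs = 12.3 kHz.
12.3 kHz ≤ fs/2 = 27.8 kHz, appears at 12.3 kHz.
75.5 kHz mod fs = 19.9 kHz.
19.9 kHz ≤ fs/2 = 27.8 kHz, appears at 19.9 kHz.
67.9 kHz mod fs = 12.3 kHz.
12.3 kHz ≤ fs/2 = 27.8 kHz, appears at 12.3 kHz.
14 kHz ≤ fs/2 = 27.8 kHz, passes unchanged.
67.9 kHz and 123.5 kHz both map to 12.3 kHz.

12.3 kHz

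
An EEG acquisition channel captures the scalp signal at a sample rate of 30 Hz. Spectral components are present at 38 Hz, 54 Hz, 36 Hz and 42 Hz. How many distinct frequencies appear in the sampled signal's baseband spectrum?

fs/2 = 15 Hz.
38 Hz mod fs = 8 Hz.
8 Hz ≤ fs/2 = 15 Hz, appears at 8 Hz.
54 Hz mod fs = 24 Hz.
24 Hz > fs/2 = 15 Hz, folds to fs − 24 Hz = 6 Hz.
36 Hz mod fs = 6 Hz.
6 Hz ≤ fs/2 = 15 Hz, appears at 6 Hz.
42 Hz mod fs = 12 Hz.
12 Hz ≤ fs/2 = 15 Hz, appears at 12 Hz.
Distinct values: {6 Hz, 8 Hz, 12 Hz} → 3.

3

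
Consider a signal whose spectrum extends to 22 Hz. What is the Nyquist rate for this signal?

44 Hz

Nyquist rate = 2 × 22 Hz = 44 Hz.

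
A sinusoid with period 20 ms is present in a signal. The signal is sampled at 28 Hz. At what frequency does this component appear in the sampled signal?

T = 20 ms → f = 1/T = 50 Hz.
50 Hz mod fs = 22 Hz.
22 Hz > fs/2 = 14 Hz, folds to fs − 22 Hz = 6 Hz.

6 Hz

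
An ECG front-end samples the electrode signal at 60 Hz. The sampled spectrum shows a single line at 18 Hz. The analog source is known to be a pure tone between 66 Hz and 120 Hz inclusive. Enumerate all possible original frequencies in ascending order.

78 Hz, 102 Hz

Frequencies that alias to 18 Hz are k·fs ± 18 Hz for integer k ≥ 0.
k=0: 18 Hz.
k=1: 42 Hz, 78 Hz.
k=2: 102 Hz, 138 Hz.
k=3: 162 Hz, 198 Hz.
Within [66 Hz, 120 Hz]: 78 Hz, 102 Hz.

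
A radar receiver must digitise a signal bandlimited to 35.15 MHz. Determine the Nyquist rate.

70.3 MHz

Nyquist rate = 2 × 35.15 MHz = 70.3 MHz.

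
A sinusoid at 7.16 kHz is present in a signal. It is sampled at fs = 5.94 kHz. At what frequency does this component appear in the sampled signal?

7.16 kHz mod fs = 1.22 kHz.
1.22 kHz ≤ fs/2 = 2.97 kHz, appears at 1.22 kHz.

1.22 kHz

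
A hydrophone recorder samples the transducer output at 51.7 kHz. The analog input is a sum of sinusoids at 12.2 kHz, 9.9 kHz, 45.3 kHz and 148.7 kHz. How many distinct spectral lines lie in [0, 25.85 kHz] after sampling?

fs/2 = 25.85 kHz.
12.2 kHz ≤ fs/2 = 25.85 kHz, passes unchanged.
9.9 kHz ≤ fs/2 = 25.85 kHz, passes unchanged.
45.3 kHz > fs/2 = 25.85 kHz, folds to fs − 45.3 kHz = 6.4 kHz.
148.7 kHz mod fs = 45.3 kHz.
45.3 kHz > fs/2 = 25.85 kHz, folds to fs − 45.3 kHz = 6.4 kHz.
Distinct values: {6.4 kHz, 9.9 kHz, 12.2 kHz} → 3.

3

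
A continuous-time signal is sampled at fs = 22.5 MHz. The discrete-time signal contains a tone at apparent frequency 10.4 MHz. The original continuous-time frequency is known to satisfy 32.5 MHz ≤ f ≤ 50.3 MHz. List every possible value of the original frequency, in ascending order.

32.9 MHz, 34.6 MHz

Frequencies that alias to 10.4 MHz are k·fs ± 10.4 MHz for integer k ≥ 0.
k=0: 10.4 MHz.
k=1: 12.1 MHz, 32.9 MHz.
k=2: 34.6 MHz, 55.4 MHz.
k=3: 57.1 MHz, 77.9 MHz.
Within [32.5 MHz, 50.3 MHz]: 32.9 MHz, 34.6 MHz.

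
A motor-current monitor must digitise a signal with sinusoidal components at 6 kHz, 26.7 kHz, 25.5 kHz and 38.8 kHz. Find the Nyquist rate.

Highest-frequency component: 38.8 kHz.
Nyquist rate = 2 × 38.8 kHz = 77.6 kHz.

77.6 kHz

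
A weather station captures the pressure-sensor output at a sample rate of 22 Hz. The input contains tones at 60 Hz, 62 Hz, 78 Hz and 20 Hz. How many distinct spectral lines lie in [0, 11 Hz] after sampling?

fs/2 = 11 Hz.
60 Hz mod fs = 16 Hz.
16 Hz > fs/2 = 11 Hz, folds to fs − 16 Hz = 6 Hz.
62 Hz mod fs = 18 Hz.
18 Hz > fs/2 = 11 Hz, folds to fs − 18 Hz = 4 Hz.
78 Hz mod fs = 12 Hz.
12 Hz > fs/2 = 11 Hz, folds to fs − 12 Hz = 10 Hz.
20 Hz > fs/2 = 11 Hz, folds to fs − 20 Hz = 2 Hz.
Distinct values: {2 Hz, 4 Hz, 6 Hz, 10 Hz} → 4.

4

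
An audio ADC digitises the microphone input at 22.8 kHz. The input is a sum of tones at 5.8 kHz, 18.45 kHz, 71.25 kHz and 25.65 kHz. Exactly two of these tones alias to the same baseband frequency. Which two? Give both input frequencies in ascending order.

fs/2 = 11.4 kHz.
5.8 kHz ≤ fs/2 = 11.4 kHz, passes unchanged.
18.45 kHz > fs/2 = 11.4 kHz, folds to fs − 18.45 kHz = 4.35 kHz.
71.25 kHz mod fs = 2.85 kHz.
2.85 kHz ≤ fs/2 = 11.4 kHz, appears at 2.85 kHz.
25.65 kHz mod fs = 2.85 kHz.
2.85 kHz ≤ fs/2 = 11.4 kHz, appears at 2.85 kHz.
25.65 kHz and 71.25 kHz both map to 2.85 kHz.

25.65 kHz, 71.25 kHz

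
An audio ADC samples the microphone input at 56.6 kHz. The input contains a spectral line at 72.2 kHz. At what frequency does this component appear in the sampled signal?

15.6 kHz

72.2 kHz mod fs = 15.6 kHz.
15.6 kHz ≤ fs/2 = 28.3 kHz, appears at 15.6 kHz.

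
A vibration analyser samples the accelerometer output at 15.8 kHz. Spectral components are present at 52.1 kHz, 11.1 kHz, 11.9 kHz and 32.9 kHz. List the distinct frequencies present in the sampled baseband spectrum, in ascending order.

1.3 kHz, 3.9 kHz, 4.7 kHz

fs/2 = 7.9 kHz.
52.1 kHz mod fs = 4.7 kHz.
4.7 kHz ≤ fs/2 = 7.9 kHz, appears at 4.7 kHz.
11.1 kHz > fs/2 = 7.9 kHz, folds to fs − 11.1 kHz = 4.7 kHz.
11.9 kHz > fs/2 = 7.9 kHz, folds to fs − 11.9 kHz = 3.9 kHz.
32.9 kHz mod fs = 1.3 kHz.
1.3 kHz ≤ fs/2 = 7.9 kHz, appears at 1.3 kHz.
Distinct values: {1.3 kHz, 3.9 kHz, 4.7 kHz}.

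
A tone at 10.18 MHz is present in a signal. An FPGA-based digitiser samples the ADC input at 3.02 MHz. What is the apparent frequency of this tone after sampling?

1.12 MHz

10.18 MHz mod fs = 1.12 MHz.
1.12 MHz ≤ fs/2 = 1.51 MHz, appears at 1.12 MHz.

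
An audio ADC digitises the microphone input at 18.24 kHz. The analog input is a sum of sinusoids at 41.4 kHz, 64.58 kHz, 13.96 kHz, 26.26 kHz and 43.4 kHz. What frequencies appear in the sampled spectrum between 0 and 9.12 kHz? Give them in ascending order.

fs/2 = 9.12 kHz.
41.4 kHz mod fs = 4.92 kHz.
4.92 kHz ≤ fs/2 = 9.12 kHz, appears at 4.92 kHz.
64.58 kHz mod fs = 9.86 kHz.
9.86 kHz > fs/2 = 9.12 kHz, folds to fs − 9.86 kHz = 8.38 kHz.
13.96 kHz > fs/2 = 9.12 kHz, folds to fs − 13.96 kHz = 4.28 kHz.
26.26 kHz mod fs = 8.02 kHz.
8.02 kHz ≤ fs/2 = 9.12 kHz, appears at 8.02 kHz.
43.4 kHz mod fs = 6.92 kHz.
6.92 kHz ≤ fs/2 = 9.12 kHz, appears at 6.92 kHz.
Distinct values: {4.28 kHz, 4.92 kHz, 6.92 kHz, 8.02 kHz, 8.38 kHz}.

4.28 kHz, 4.92 kHz, 6.92 kHz, 8.02 kHz, 8.38 kHz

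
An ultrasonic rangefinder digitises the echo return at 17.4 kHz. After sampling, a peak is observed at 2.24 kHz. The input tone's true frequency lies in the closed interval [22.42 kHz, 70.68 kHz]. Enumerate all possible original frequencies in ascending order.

32.56 kHz, 37.04 kHz, 49.96 kHz, 54.44 kHz, 67.36 kHz

Frequencies that alias to 2.24 kHz are k·fs ± 2.24 kHz for integer k ≥ 0.
k=0: 2.24 kHz.
k=1: 15.16 kHz, 19.64 kHz.
k=2: 32.56 kHz, 37.04 kHz.
k=3: 49.96 kHz, 54.44 kHz.
k=4: 67.36 kHz, 71.84 kHz.
k=5: 84.76 kHz, 89.24 kHz.
Within [22.42 kHz, 70.68 kHz]: 32.56 kHz, 37.04 kHz, 49.96 kHz, 54.44 kHz, 67.36 kHz.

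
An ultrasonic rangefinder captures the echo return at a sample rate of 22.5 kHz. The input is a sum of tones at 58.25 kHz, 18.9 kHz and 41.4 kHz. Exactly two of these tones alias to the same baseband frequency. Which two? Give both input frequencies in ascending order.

18.9 kHz, 41.4 kHz

fs/2 = 11.25 kHz.
58.25 kHz mod fs = 13.25 kHz.
13.25 kHz > fs/2 = 11.25 kHz, folds to fs − 13.25 kHz = 9.25 kHz.
18.9 kHz > fs/2 = 11.25 kHz, folds to fs − 18.9 kHz = 3.6 kHz.
41.4 kHz mod fs = 18.9 kHz.
18.9 kHz > fs/2 = 11.25 kHz, folds to fs − 18.9 kHz = 3.6 kHz.
18.9 kHz and 41.4 kHz both map to 3.6 kHz.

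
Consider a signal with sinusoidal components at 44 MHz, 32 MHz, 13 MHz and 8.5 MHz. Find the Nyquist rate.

Highest-frequency component: 44 MHz.
Nyquist rate = 2 × 44 MHz = 88 MHz.

88 MHz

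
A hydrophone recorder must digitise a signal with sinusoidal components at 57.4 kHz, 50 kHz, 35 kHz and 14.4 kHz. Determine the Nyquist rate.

114.8 kHz

Highest-frequency component: 57.4 kHz.
Nyquist rate = 2 × 57.4 kHz = 114.8 kHz.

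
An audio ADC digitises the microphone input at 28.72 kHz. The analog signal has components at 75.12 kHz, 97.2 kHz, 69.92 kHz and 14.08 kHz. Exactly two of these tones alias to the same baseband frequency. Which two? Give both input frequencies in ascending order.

fs/2 = 14.36 kHz.
75.12 kHz mod fs = 17.68 kHz.
17.68 kHz > fs/2 = 14.36 kHz, folds to fs − 17.68 kHz = 11.04 kHz.
97.2 kHz mod fs = 11.04 kHz.
11.04 kHz ≤ fs/2 = 14.36 kHz, appears at 11.04 kHz.
69.92 kHz mod fs = 12.48 kHz.
12.48 kHz ≤ fs/2 = 14.36 kHz, appears at 12.48 kHz.
14.08 kHz ≤ fs/2 = 14.36 kHz, passes unchanged.
75.12 kHz and 97.2 kHz both map to 11.04 kHz.

75.12 kHz, 97.2 kHz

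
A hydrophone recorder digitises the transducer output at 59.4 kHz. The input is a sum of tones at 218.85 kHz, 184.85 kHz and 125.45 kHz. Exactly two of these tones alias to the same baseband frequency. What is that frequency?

fs/2 = 29.7 kHz.
218.85 kHz mod fs = 40.65 kHz.
40.65 kHz > fs/2 = 29.7 kHz, folds to fs − 40.65 kHz = 18.75 kHz.
184.85 kHz mod fs = 6.65 kHz.
6.65 kHz ≤ fs/2 = 29.7 kHz, appears at 6.65 kHz.
125.45 kHz mod fs = 6.65 kHz.
6.65 kHz ≤ fs/2 = 29.7 kHz, appears at 6.65 kHz.
125.45 kHz and 184.85 kHz both map to 6.65 kHz.

6.65 kHz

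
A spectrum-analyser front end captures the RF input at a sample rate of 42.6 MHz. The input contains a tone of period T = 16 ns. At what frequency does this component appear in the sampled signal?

T = 16 ns → f = 1/T = 62.5 MHz.
62.5 MHz mod fs = 19.9 MHz.
19.9 MHz ≤ fs/2 = 21.3 MHz, appears at 19.9 MHz.

19.9 MHz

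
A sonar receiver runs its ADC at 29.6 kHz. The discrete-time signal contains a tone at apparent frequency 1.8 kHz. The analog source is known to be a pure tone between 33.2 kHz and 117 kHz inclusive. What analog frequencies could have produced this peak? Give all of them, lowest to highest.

57.4 kHz, 61 kHz, 87 kHz, 90.6 kHz, 116.6 kHz

Frequencies that alias to 1.8 kHz are k·fs ± 1.8 kHz for integer k ≥ 0.
k=0: 1.8 kHz.
k=1: 27.8 kHz, 31.4 kHz.
k=2: 57.4 kHz, 61 kHz.
k=3: 87 kHz, 90.6 kHz.
k=4: 116.6 kHz, 120.2 kHz.
k=5: 146.2 kHz, 149.8 kHz.
Within [33.2 kHz, 117 kHz]: 57.4 kHz, 61 kHz, 87 kHz, 90.6 kHz, 116.6 kHz.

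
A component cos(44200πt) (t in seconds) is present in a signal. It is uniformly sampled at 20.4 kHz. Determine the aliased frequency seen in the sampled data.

1.7 kHz

ω = 44200π rad/s → f = ω/(2π) = 22100 Hz = 22.1 kHz.
22.1 kHz mod fs = 1.7 kHz.
1.7 kHz ≤ fs/2 = 10.2 kHz, appears at 1.7 kHz.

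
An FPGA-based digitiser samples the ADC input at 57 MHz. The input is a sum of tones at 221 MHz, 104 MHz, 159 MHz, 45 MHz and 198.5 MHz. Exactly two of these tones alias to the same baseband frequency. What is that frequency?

12 MHz

fs/2 = 28.5 MHz.
221 MHz mod fs = 50 MHz.
50 MHz > fs/2 = 28.5 MHz, folds to fs − 50 MHz = 7 MHz.
104 MHz mod fs = 47 MHz.
47 MHz > fs/2 = 28.5 MHz, folds to fs − 47 MHz = 10 MHz.
159 MHz mod fs = 45 MHz.
45 MHz > fs/2 = 28.5 MHz, folds to fs − 45 MHz = 12 MHz.
45 MHz > fs/2 = 28.5 MHz, folds to fs − 45 MHz = 12 MHz.
198.5 MHz mod fs = 27.5 MHz.
27.5 MHz ≤ fs/2 = 28.5 MHz, appears at 27.5 MHz.
45 MHz and 159 MHz both map to 12 MHz.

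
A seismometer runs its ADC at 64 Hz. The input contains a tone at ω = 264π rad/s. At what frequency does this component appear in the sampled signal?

ω = 264π rad/s → f = ω/(2π) = 132 Hz.
132 Hz mod fs = 4 Hz.
4 Hz ≤ fs/2 = 32 Hz, appears at 4 Hz.

4 Hz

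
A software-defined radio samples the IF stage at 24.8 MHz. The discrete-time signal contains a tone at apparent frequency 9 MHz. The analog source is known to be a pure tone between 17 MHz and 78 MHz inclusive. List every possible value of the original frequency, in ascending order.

Frequencies that alias to 9 MHz are k·fs ± 9 MHz for integer k ≥ 0.
k=0: 9 MHz.
k=1: 15.8 MHz, 33.8 MHz.
k=2: 40.6 MHz, 58.6 MHz.
k=3: 65.4 MHz, 83.4 MHz.
k=4: 90.2 MHz, 108.2 MHz.
Within [17 MHz, 78 MHz]: 33.8 MHz, 40.6 MHz, 58.6 MHz, 65.4 MHz.

33.8 MHz, 40.6 MHz, 58.6 MHz, 65.4 MHz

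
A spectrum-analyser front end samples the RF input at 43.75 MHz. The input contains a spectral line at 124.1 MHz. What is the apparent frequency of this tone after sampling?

124.1 MHz mod fs = 36.6 MHz.
36.6 MHz > fs/2 = 21.875 MHz, folds to fs − 36.6 MHz = 7.15 MHz.

7.15 MHz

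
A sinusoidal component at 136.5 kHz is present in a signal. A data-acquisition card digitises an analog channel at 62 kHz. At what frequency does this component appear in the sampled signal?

12.5 kHz

136.5 kHz mod fs = 12.5 kHz.
12.5 kHz ≤ fs/2 = 31 kHz, appears at 12.5 kHz.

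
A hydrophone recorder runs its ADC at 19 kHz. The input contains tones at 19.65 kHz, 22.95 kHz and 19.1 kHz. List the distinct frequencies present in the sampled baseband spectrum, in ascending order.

fs/2 = 9.5 kHz.
19.65 kHz mod fs = 0.65 kHz.
0.65 kHz ≤ fs/2 = 9.5 kHz, appears at 0.65 kHz.
22.95 kHz mod fs = 3.95 kHz.
3.95 kHz ≤ fs/2 = 9.5 kHz, appears at 3.95 kHz.
19.1 kHz mod fs = 0.1 kHz.
0.1 kHz ≤ fs/2 = 9.5 kHz, appears at 0.1 kHz.
Distinct values: {0.1 kHz, 0.65 kHz, 3.95 kHz}.

0.1 kHz, 0.65 kHz, 3.95 kHz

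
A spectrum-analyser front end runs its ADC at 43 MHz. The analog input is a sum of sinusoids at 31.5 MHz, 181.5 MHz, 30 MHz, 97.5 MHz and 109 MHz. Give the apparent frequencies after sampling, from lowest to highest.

9.5 MHz, 11.5 MHz, 13 MHz, 20 MHz

fs/2 = 21.5 MHz.
31.5 MHz > fs/2 = 21.5 MHz, folds to fs − 31.5 MHz = 11.5 MHz.
181.5 MHz mod fs = 9.5 MHz.
9.5 MHz ≤ fs/2 = 21.5 MHz, appears at 9.5 MHz.
30 MHz > fs/2 = 21.5 MHz, folds to fs − 30 MHz = 13 MHz.
97.5 MHz mod fs = 11.5 MHz.
11.5 MHz ≤ fs/2 = 21.5 MHz, appears at 11.5 MHz.
109 MHz mod fs = 23 MHz.
23 MHz > fs/2 = 21.5 MHz, folds to fs − 23 MHz = 20 MHz.
Distinct values: {9.5 MHz, 11.5 MHz, 13 MHz, 20 MHz}.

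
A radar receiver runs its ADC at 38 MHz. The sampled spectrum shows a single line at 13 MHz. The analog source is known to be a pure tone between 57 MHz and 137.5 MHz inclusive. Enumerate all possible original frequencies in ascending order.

63 MHz, 89 MHz, 101 MHz, 127 MHz

Frequencies that alias to 13 MHz are k·fs ± 13 MHz for integer k ≥ 0.
k=0: 13 MHz.
k=1: 25 MHz, 51 MHz.
k=2: 63 MHz, 89 MHz.
k=3: 101 MHz, 127 MHz.
k=4: 139 MHz, 165 MHz.
Within [57 MHz, 137.5 MHz]: 63 MHz, 89 MHz, 101 MHz, 127 MHz.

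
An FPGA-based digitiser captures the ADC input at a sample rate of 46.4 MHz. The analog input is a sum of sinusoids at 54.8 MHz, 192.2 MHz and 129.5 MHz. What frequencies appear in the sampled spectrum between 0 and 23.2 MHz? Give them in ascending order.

fs/2 = 23.2 MHz.
54.8 MHz mod fs = 8.4 MHz.
8.4 MHz ≤ fs/2 = 23.2 MHz, appears at 8.4 MHz.
192.2 MHz mod fs = 6.6 MHz.
6.6 MHz ≤ fs/2 = 23.2 MHz, appears at 6.6 MHz.
129.5 MHz mod fs = 36.7 MHz.
36.7 MHz > fs/2 = 23.2 MHz, folds to fs − 36.7 MHz = 9.7 MHz.
Distinct values: {6.6 MHz, 8.4 MHz, 9.7 MHz}.

6.6 MHz, 8.4 MHz, 9.7 MHz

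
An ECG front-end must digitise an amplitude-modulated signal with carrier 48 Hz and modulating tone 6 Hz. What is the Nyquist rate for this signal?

108 Hz

AM sidebands sit at fc ± fm = 42 Hz and 54 Hz.
Highest-frequency component: 54 Hz.
Nyquist rate = 2 × 54 Hz = 108 Hz.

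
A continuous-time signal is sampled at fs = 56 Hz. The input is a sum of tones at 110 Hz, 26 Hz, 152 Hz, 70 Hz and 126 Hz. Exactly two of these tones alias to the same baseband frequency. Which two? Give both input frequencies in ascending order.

70 Hz, 126 Hz

fs/2 = 28 Hz.
110 Hz mod fs = 54 Hz.
54 Hz > fs/2 = 28 Hz, folds to fs − 54 Hz = 2 Hz.
26 Hz ≤ fs/2 = 28 Hz, passes unchanged.
152 Hz mod fs = 40 Hz.
40 Hz > fs/2 = 28 Hz, folds to fs − 40 Hz = 16 Hz.
70 Hz mod fs = 14 Hz.
14 Hz ≤ fs/2 = 28 Hz, appears at 14 Hz.
126 Hz mod fs = 14 Hz.
14 Hz ≤ fs/2 = 28 Hz, appears at 14 Hz.
70 Hz and 126 Hz both map to 14 Hz.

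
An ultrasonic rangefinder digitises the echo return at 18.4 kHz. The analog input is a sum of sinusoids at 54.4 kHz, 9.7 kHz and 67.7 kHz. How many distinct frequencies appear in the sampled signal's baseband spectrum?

3

fs/2 = 9.2 kHz.
54.4 kHz mod fs = 17.6 kHz.
17.6 kHz > fs/2 = 9.2 kHz, folds to fs − 17.6 kHz = 0.8 kHz.
9.7 kHz > fs/2 = 9.2 kHz, folds to fs − 9.7 kHz = 8.7 kHz.
67.7 kHz mod fs = 12.5 kHz.
12.5 kHz > fs/2 = 9.2 kHz, folds to fs − 12.5 kHz = 5.9 kHz.
Distinct values: {0.8 kHz, 5.9 kHz, 8.7 kHz} → 3.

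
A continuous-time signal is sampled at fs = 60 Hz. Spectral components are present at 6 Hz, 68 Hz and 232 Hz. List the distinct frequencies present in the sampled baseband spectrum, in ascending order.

6 Hz, 8 Hz

fs/2 = 30 Hz.
6 Hz ≤ fs/2 = 30 Hz, passes unchanged.
68 Hz mod fs = 8 Hz.
8 Hz ≤ fs/2 = 30 Hz, appears at 8 Hz.
232 Hz mod fs = 52 Hz.
52 Hz > fs/2 = 30 Hz, folds to fs − 52 Hz = 8 Hz.
Distinct values: {6 Hz, 8 Hz}.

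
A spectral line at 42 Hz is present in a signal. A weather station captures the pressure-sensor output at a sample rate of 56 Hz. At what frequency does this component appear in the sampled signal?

42 Hz > fs/2 = 28 Hz, folds to fs − 42 Hz = 14 Hz.

14 Hz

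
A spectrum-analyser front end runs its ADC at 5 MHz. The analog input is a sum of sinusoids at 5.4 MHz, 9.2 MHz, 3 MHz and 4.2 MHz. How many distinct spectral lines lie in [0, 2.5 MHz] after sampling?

fs/2 = 2.5 MHz.
5.4 MHz mod fs = 0.4 MHz.
0.4 MHz ≤ fs/2 = 2.5 MHz, appears at 0.4 MHz.
9.2 MHz mod fs = 4.2 MHz.
4.2 MHz > fs/2 = 2.5 MHz, folds to fs − 4.2 MHz = 0.8 MHz.
3 MHz > fs/2 = 2.5 MHz, folds to fs − 3 MHz = 2 MHz.
4.2 MHz > fs/2 = 2.5 MHz, folds to fs − 4.2 MHz = 0.8 MHz.
Distinct values: {0.4 MHz, 0.8 MHz, 2 MHz} → 3.

3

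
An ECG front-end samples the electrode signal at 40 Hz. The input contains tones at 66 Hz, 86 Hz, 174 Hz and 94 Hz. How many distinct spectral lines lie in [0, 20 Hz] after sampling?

2

fs/2 = 20 Hz.
66 Hz mod fs = 26 Hz.
26 Hz > fs/2 = 20 Hz, folds to fs − 26 Hz = 14 Hz.
86 Hz mod fs = 6 Hz.
6 Hz ≤ fs/2 = 20 Hz, appears at 6 Hz.
174 Hz mod fs = 14 Hz.
14 Hz ≤ fs/2 = 20 Hz, appears at 14 Hz.
94 Hz mod fs = 14 Hz.
14 Hz ≤ fs/2 = 20 Hz, appears at 14 Hz.
Distinct values: {6 Hz, 14 Hz} → 2.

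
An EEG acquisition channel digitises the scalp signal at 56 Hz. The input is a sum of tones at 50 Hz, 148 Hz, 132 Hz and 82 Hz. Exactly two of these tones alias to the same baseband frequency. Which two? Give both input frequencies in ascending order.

fs/2 = 28 Hz.
50 Hz > fs/2 = 28 Hz, folds to fs − 50 Hz = 6 Hz.
148 Hz mod fs = 36 Hz.
36 Hz > fs/2 = 28 Hz, folds to fs − 36 Hz = 20 Hz.
132 Hz mod fs = 20 Hz.
20 Hz ≤ fs/2 = 28 Hz, appears at 20 Hz.
82 Hz mod fs = 26 Hz.
26 Hz ≤ fs/2 = 28 Hz, appears at 26 Hz.
132 Hz and 148 Hz both map to 20 Hz.

132 Hz, 148 Hz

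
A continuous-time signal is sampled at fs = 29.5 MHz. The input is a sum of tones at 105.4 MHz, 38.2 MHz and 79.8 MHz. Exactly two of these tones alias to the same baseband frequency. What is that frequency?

8.7 MHz

fs/2 = 14.75 MHz.
105.4 MHz mod fs = 16.9 MHz.
16.9 MHz > fs/2 = 14.75 MHz, folds to fs − 16.9 MHz = 12.6 MHz.
38.2 MHz mod fs = 8.7 MHz.
8.7 MHz ≤ fs/2 = 14.75 MHz, appears at 8.7 MHz.
79.8 MHz mod fs = 20.8 MHz.
20.8 MHz > fs/2 = 14.75 MHz, folds to fs − 20.8 MHz = 8.7 MHz.
38.2 MHz and 79.8 MHz both map to 8.7 MHz.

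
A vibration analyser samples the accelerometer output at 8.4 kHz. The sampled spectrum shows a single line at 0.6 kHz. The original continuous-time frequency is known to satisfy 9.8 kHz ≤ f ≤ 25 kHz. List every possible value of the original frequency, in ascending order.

Frequencies that alias to 0.6 kHz are k·fs ± 0.6 kHz for integer k ≥ 0.
k=0: 0.6 kHz.
k=1: 7.8 kHz, 9 kHz.
k=2: 16.2 kHz, 17.4 kHz.
k=3: 24.6 kHz, 25.8 kHz.
k=4: 33 kHz, 34.2 kHz.
Within [9.8 kHz, 25 kHz]: 16.2 kHz, 17.4 kHz, 24.6 kHz.

16.2 kHz, 17.4 kHz, 24.6 kHz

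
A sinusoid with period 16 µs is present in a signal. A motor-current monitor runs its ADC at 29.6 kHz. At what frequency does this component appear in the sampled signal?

3.3 kHz

T = 16 µs → f = 1/T = 62.5 kHz.
62.5 kHz mod fs = 3.3 kHz.
3.3 kHz ≤ fs/2 = 14.8 kHz, appears at 3.3 kHz.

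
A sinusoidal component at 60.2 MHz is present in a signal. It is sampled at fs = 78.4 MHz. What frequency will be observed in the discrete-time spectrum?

60.2 MHz > fs/2 = 39.2 MHz, folds to fs − 60.2 MHz = 18.2 MHz.

18.2 MHz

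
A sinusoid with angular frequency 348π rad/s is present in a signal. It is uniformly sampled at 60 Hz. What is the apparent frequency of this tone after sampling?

ω = 348π rad/s → f = ω/(2π) = 174 Hz.
174 Hz mod fs = 54 Hz.
54 Hz > fs/2 = 30 Hz, folds to fs − 54 Hz = 6 Hz.

6 Hz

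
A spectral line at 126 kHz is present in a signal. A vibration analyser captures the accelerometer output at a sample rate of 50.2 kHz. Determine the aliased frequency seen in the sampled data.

24.6 kHz

126 kHz mod fs = 25.6 kHz.
25.6 kHz > fs/2 = 25.1 kHz, folds to fs − 25.6 kHz = 24.6 kHz.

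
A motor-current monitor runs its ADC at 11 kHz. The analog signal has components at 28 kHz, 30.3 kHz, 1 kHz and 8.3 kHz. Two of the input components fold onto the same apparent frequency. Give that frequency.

fs/2 = 5.5 kHz.
28 kHz mod fs = 6 kHz.
6 kHz > fs/2 = 5.5 kHz, folds to fs − 6 kHz = 5 kHz.
30.3 kHz mod fs = 8.3 kHz.
8.3 kHz > fs/2 = 5.5 kHz, folds to fs − 8.3 kHz = 2.7 kHz.
1 kHz ≤ fs/2 = 5.5 kHz, passes unchanged.
8.3 kHz > fs/2 = 5.5 kHz, folds to fs − 8.3 kHz = 2.7 kHz.
8.3 kHz and 30.3 kHz both map to 2.7 kHz.

2.7 kHz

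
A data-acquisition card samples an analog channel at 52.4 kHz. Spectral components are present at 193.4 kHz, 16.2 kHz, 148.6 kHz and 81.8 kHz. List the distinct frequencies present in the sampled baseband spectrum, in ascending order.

fs/2 = 26.2 kHz.
193.4 kHz mod fs = 36.2 kHz.
36.2 kHz > fs/2 = 26.2 kHz, folds to fs − 36.2 kHz = 16.2 kHz.
16.2 kHz ≤ fs/2 = 26.2 kHz, passes unchanged.
148.6 kHz mod fs = 43.8 kHz.
43.8 kHz > fs/2 = 26.2 kHz, folds to fs − 43.8 kHz = 8.6 kHz.
81.8 kHz mod fs = 29.4 kHz.
29.4 kHz > fs/2 = 26.2 kHz, folds to fs − 29.4 kHz = 23 kHz.
Distinct values: {8.6 kHz, 16.2 kHz, 23 kHz}.

8.6 kHz, 16.2 kHz, 23 kHz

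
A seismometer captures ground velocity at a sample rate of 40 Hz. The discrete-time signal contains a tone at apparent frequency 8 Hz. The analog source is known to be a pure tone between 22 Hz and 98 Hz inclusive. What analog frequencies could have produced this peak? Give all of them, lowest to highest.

32 Hz, 48 Hz, 72 Hz, 88 Hz

Frequencies that alias to 8 Hz are k·fs ± 8 Hz for integer k ≥ 0.
k=0: 8 Hz.
k=1: 32 Hz, 48 Hz.
k=2: 72 Hz, 88 Hz.
k=3: 112 Hz, 128 Hz.
Within [22 Hz, 98 Hz]: 32 Hz, 48 Hz, 72 Hz, 88 Hz.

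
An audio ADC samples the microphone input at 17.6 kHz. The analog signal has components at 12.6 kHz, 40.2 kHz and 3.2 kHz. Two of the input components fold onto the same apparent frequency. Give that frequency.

5 kHz

fs/2 = 8.8 kHz.
12.6 kHz > fs/2 = 8.8 kHz, folds to fs − 12.6 kHz = 5 kHz.
40.2 kHz mod fs = 5 kHz.
5 kHz ≤ fs/2 = 8.8 kHz, appears at 5 kHz.
3.2 kHz ≤ fs/2 = 8.8 kHz, passes unchanged.
12.6 kHz and 40.2 kHz both map to 5 kHz.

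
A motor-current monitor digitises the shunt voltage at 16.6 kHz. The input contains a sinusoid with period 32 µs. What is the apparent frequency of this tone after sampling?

T = 32 µs → f = 1/T = 31.25 kHz.
31.25 kHz mod fs = 14.65 kHz.
14.65 kHz > fs/2 = 8.3 kHz, folds to fs − 14.65 kHz = 1.95 kHz.

1.95 kHz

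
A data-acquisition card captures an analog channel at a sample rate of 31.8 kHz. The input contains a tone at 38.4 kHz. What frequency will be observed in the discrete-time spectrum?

6.6 kHz

38.4 kHz mod fs = 6.6 kHz.
6.6 kHz ≤ fs/2 = 15.9 kHz, appears at 6.6 kHz.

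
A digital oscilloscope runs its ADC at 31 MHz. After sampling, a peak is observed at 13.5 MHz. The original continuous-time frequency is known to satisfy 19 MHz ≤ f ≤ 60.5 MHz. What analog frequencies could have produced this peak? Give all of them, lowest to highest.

44.5 MHz, 48.5 MHz

Frequencies that alias to 13.5 MHz are k·fs ± 13.5 MHz for integer k ≥ 0.
k=0: 13.5 MHz.
k=1: 17.5 MHz, 44.5 MHz.
k=2: 48.5 MHz, 75.5 MHz.
k=3: 79.5 MHz, 106.5 MHz.
Within [19 MHz, 60.5 MHz]: 44.5 MHz, 48.5 MHz.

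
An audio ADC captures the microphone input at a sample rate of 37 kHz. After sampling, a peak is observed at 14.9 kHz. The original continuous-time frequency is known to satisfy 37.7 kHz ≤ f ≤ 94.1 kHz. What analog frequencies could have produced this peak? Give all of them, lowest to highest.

51.9 kHz, 59.1 kHz, 88.9 kHz

Frequencies that alias to 14.9 kHz are k·fs ± 14.9 kHz for integer k ≥ 0.
k=0: 14.9 kHz.
k=1: 22.1 kHz, 51.9 kHz.
k=2: 59.1 kHz, 88.9 kHz.
k=3: 96.1 kHz, 125.9 kHz.
Within [37.7 kHz, 94.1 kHz]: 51.9 kHz, 59.1 kHz, 88.9 kHz.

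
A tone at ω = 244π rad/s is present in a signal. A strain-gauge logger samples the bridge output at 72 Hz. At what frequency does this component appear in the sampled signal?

ω = 244π rad/s → f = ω/(2π) = 122 Hz.
122 Hz mod fs = 50 Hz.
50 Hz > fs/2 = 36 Hz, folds to fs − 50 Hz = 22 Hz.

22 Hz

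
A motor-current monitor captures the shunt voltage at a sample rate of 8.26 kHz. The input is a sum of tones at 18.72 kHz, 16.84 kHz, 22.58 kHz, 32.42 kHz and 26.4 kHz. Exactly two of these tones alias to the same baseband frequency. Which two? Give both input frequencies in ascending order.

fs/2 = 4.13 kHz.
18.72 kHz mod fs = 2.2 kHz.
2.2 kHz ≤ fs/2 = 4.13 kHz, appears at 2.2 kHz.
16.84 kHz mod fs = 0.32 kHz.
0.32 kHz ≤ fs/2 = 4.13 kHz, appears at 0.32 kHz.
22.58 kHz mod fs = 6.06 kHz.
6.06 kHz > fs/2 = 4.13 kHz, folds to fs − 6.06 kHz = 2.2 kHz.
32.42 kHz mod fs = 7.64 kHz.
7.64 kHz > fs/2 = 4.13 kHz, folds to fs − 7.64 kHz = 0.62 kHz.
26.4 kHz mod fs = 1.62 kHz.
1.62 kHz ≤ fs/2 = 4.13 kHz, appears at 1.62 kHz.
18.72 kHz and 22.58 kHz both map to 2.2 kHz.

18.72 kHz, 22.58 kHz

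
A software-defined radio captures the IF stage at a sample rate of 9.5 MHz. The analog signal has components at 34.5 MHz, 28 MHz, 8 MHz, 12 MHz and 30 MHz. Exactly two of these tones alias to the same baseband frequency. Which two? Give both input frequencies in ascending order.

fs/2 = 4.75 MHz.
34.5 MHz mod fs = 6 MHz.
6 MHz > fs/2 = 4.75 MHz, folds to fs − 6 MHz = 3.5 MHz.
28 MHz mod fs = 9 MHz.
9 MHz > fs/2 = 4.75 MHz, folds to fs − 9 MHz = 0.5 MHz.
8 MHz > fs/2 = 4.75 MHz, folds to fs − 8 MHz = 1.5 MHz.
12 MHz mod fs = 2.5 MHz.
2.5 MHz ≤ fs/2 = 4.75 MHz, appears at 2.5 MHz.
30 MHz mod fs = 1.5 MHz.
1.5 MHz ≤ fs/2 = 4.75 MHz, appears at 1.5 MHz.
8 MHz and 30 MHz both map to 1.5 MHz.

8 MHz, 30 MHz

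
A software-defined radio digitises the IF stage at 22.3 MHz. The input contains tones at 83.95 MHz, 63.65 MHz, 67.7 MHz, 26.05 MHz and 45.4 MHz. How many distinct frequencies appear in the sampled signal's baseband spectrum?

fs/2 = 11.15 MHz.
83.95 MHz mod fs = 17.05 MHz.
17.05 MHz > fs/2 = 11.15 MHz, folds to fs − 17.05 MHz = 5.25 MHz.
63.65 MHz mod fs = 19.05 MHz.
19.05 MHz > fs/2 = 11.15 MHz, folds to fs − 19.05 MHz = 3.25 MHz.
67.7 MHz mod fs = 0.8 MHz.
0.8 MHz ≤ fs/2 = 11.15 MHz, appears at 0.8 MHz.
26.05 MHz mod fs = 3.75 MHz.
3.75 MHz ≤ fs/2 = 11.15 MHz, appears at 3.75 MHz.
45.4 MHz mod fs = 0.8 MHz.
0.8 MHz ≤ fs/2 = 11.15 MHz, appears at 0.8 MHz.
Distinct values: {0.8 MHz, 3.25 MHz, 3.75 MHz, 5.25 MHz} → 4.

4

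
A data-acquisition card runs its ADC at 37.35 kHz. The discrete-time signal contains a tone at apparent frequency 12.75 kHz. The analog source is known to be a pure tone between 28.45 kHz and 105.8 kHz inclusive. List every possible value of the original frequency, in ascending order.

Frequencies that alias to 12.75 kHz are k·fs ± 12.75 kHz for integer k ≥ 0.
k=0: 12.75 kHz.
k=1: 24.6 kHz, 50.1 kHz.
k=2: 61.95 kHz, 87.45 kHz.
k=3: 99.3 kHz, 124.8 kHz.
k=4: 136.65 kHz, 162.15 kHz.
Within [28.45 kHz, 105.8 kHz]: 50.1 kHz, 61.95 kHz, 87.45 kHz, 99.3 kHz.

50.1 kHz, 61.95 kHz, 87.45 kHz, 99.3 kHz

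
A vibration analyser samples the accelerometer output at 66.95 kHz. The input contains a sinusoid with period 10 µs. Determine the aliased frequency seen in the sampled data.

33.05 kHz

T = 10 µs → f = 1/T = 100 kHz.
100 kHz mod fs = 33.05 kHz.
33.05 kHz ≤ fs/2 = 33.475 kHz, appears at 33.05 kHz.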